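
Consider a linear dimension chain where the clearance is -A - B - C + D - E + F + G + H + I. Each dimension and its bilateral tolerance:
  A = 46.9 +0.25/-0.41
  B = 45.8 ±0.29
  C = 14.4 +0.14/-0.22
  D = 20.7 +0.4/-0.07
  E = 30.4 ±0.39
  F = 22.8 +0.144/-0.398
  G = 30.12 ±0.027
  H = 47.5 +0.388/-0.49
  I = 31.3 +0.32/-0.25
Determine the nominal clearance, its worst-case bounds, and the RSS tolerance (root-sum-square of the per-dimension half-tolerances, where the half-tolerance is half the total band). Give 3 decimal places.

Stack each dimension's contribution:
  -A: nom -46.900 → Σnom=-46.900; wc +0.410/-0.250 → slack +0.410/-0.250; half-tol=0.330, Σhalf²=0.108900
  -B: nom -45.800 → Σnom=-92.700; wc +0.290/-0.290 → slack +0.700/-0.540; half-tol=0.290, Σhalf²=0.193000
  -C: nom -14.400 → Σnom=-107.100; wc +0.220/-0.140 → slack +0.920/-0.680; half-tol=0.180, Σhalf²=0.225400
  +D: nom +20.700 → Σnom=-86.400; wc +0.400/-0.070 → slack +1.320/-0.750; half-tol=0.235, Σhalf²=0.280625
  -E: nom -30.400 → Σnom=-116.800; wc +0.390/-0.390 → slack +1.710/-1.140; half-tol=0.390, Σhalf²=0.432725
  +F: nom +22.800 → Σnom=-94.000; wc +0.144/-0.398 → slack +1.854/-1.538; half-tol=0.271, Σhalf²=0.506166
  +G: nom +30.120 → Σnom=-63.880; wc +0.027/-0.027 → slack +1.881/-1.565; half-tol=0.027, Σhalf²=0.506895
  +H: nom +47.500 → Σnom=-16.380; wc +0.388/-0.490 → slack +2.269/-2.055; half-tol=0.439, Σhalf²=0.699616
  +I: nom +31.300 → Σnom=14.920; wc +0.320/-0.250 → slack +2.589/-2.305; half-tol=0.285, Σhalf²=0.780841
Nominal = 14.920. Worst-case = [14.920 - 2.305, 14.920 + 2.589] = [12.615, 17.509]. RSS = √0.780841 = 0.884.

nominal=14.920 wc=[12.615,17.509] rss=0.884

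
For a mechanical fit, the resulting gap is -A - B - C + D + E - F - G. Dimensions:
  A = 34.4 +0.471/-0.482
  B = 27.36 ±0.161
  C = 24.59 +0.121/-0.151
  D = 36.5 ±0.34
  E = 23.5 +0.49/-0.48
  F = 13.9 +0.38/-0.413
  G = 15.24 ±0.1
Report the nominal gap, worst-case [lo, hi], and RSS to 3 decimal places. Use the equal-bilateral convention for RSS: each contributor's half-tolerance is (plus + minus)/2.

Stack each dimension's contribution:
  -A: nom -34.400 → Σnom=-34.400; wc +0.482/-0.471 → slack +0.482/-0.471; half-tol=0.476, Σhalf²=0.227052
  -B: nom -27.360 → Σnom=-61.760; wc +0.161/-0.161 → slack +0.643/-0.632; half-tol=0.161, Σhalf²=0.252973
  -C: nom -24.590 → Σnom=-86.350; wc +0.151/-0.121 → slack +0.794/-0.753; half-tol=0.136, Σhalf²=0.271469
  +D: nom +36.500 → Σnom=-49.850; wc +0.340/-0.340 → slack +1.134/-1.093; half-tol=0.340, Σhalf²=0.387069
  +E: nom +23.500 → Σnom=-26.350; wc +0.490/-0.480 → slack +1.624/-1.573; half-tol=0.485, Σhalf²=0.622294
  -F: nom -13.900 → Σnom=-40.250; wc +0.413/-0.380 → slack +2.037/-1.953; half-tol=0.396, Σhalf²=0.779506
  -G: nom -15.240 → Σnom=-55.490; wc +0.100/-0.100 → slack +2.137/-2.053; half-tol=0.100, Σhalf²=0.789506
Nominal = -55.490. Worst-case = [-55.490 - 2.053, -55.490 + 2.137] = [-57.543, -53.353]. RSS = √0.789506 = 0.889.

nominal=-55.490 wc=[-57.543,-53.353] rss=0.889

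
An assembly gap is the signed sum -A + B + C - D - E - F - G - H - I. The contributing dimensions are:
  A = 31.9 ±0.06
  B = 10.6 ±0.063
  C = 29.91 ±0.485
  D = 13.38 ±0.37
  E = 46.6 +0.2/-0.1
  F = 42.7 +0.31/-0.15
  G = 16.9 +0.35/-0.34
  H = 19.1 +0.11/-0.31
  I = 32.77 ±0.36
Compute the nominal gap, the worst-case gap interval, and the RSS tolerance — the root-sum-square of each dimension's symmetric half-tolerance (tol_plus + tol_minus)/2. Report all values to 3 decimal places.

nominal=-162.840 wc=[-165.148,-160.602] rss=0.865

Stack each dimension's contribution:
  -A: nom -31.900 → Σnom=-31.900; wc +0.060/-0.060 → slack +0.060/-0.060; half-tol=0.060, Σhalf²=0.003600
  +B: nom +10.600 → Σnom=-21.300; wc +0.063/-0.063 → slack +0.123/-0.123; half-tol=0.063, Σhalf²=0.007569
  +C: nom +29.910 → Σnom=8.610; wc +0.485/-0.485 → slack +0.608/-0.608; half-tol=0.485, Σhalf²=0.242794
  -D: nom -13.380 → Σnom=-4.770; wc +0.370/-0.370 → slack +0.978/-0.978; half-tol=0.370, Σhalf²=0.379694
  -E: nom -46.600 → Σnom=-51.370; wc +0.100/-0.200 → slack +1.078/-1.178; half-tol=0.150, Σhalf²=0.402194
  -F: nom -42.700 → Σnom=-94.070; wc +0.150/-0.310 → slack +1.228/-1.488; half-tol=0.230, Σhalf²=0.455094
  -G: nom -16.900 → Σnom=-110.970; wc +0.340/-0.350 → slack +1.568/-1.838; half-tol=0.345, Σhalf²=0.574119
  -H: nom -19.100 → Σnom=-130.070; wc +0.310/-0.110 → slack +1.878/-1.948; half-tol=0.210, Σhalf²=0.618219
  -I: nom -32.770 → Σnom=-162.840; wc +0.360/-0.360 → slack +2.238/-2.308; half-tol=0.360, Σhalf²=0.747819
Nominal = -162.840. Worst-case = [-162.840 - 2.308, -162.840 + 2.238] = [-165.148, -160.602]. RSS = √0.747819 = 0.865.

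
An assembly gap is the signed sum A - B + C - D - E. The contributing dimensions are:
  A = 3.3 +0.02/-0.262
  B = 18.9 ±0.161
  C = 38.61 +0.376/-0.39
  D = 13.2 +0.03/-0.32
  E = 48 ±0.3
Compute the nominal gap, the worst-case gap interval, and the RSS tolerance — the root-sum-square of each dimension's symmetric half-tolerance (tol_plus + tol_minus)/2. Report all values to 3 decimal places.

Stack each dimension's contribution:
  +A: nom +3.300 → Σnom=3.300; wc +0.020/-0.262 → slack +0.020/-0.262; half-tol=0.141, Σhalf²=0.019881
  -B: nom -18.900 → Σnom=-15.600; wc +0.161/-0.161 → slack +0.181/-0.423; half-tol=0.161, Σhalf²=0.045802
  +C: nom +38.610 → Σnom=23.010; wc +0.376/-0.390 → slack +0.557/-0.813; half-tol=0.383, Σhalf²=0.192491
  -D: nom -13.200 → Σnom=9.810; wc +0.320/-0.030 → slack +0.877/-0.843; half-tol=0.175, Σhalf²=0.223116
  -E: nom -48.000 → Σnom=-38.190; wc +0.300/-0.300 → slack +1.177/-1.143; half-tol=0.300, Σhalf²=0.313116
Nominal = -38.190. Worst-case = [-38.190 - 1.143, -38.190 + 1.177] = [-39.333, -37.013]. RSS = √0.313116 = 0.560.

nominal=-38.190 wc=[-39.333,-37.013] rss=0.560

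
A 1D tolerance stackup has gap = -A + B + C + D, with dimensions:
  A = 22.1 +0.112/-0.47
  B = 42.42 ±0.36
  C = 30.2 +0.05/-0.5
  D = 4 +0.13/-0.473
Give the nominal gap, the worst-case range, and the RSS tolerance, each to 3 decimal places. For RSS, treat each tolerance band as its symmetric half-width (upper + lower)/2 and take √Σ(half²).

nominal=54.520 wc=[53.075,55.530] rss=0.617

Stack each dimension's contribution:
  -A: nom -22.100 → Σnom=-22.100; wc +0.470/-0.112 → slack +0.470/-0.112; half-tol=0.291, Σhalf²=0.084681
  +B: nom +42.420 → Σnom=20.320; wc +0.360/-0.360 → slack +0.830/-0.472; half-tol=0.360, Σhalf²=0.214281
  +C: nom +30.200 → Σnom=50.520; wc +0.050/-0.500 → slack +0.880/-0.972; half-tol=0.275, Σhalf²=0.289906
  +D: nom +4.000 → Σnom=54.520; wc +0.130/-0.473 → slack +1.010/-1.445; half-tol=0.301, Σhalf²=0.380808
Nominal = 54.520. Worst-case = [54.520 - 1.445, 54.520 + 1.010] = [53.075, 55.530]. RSS = √0.380808 = 0.617.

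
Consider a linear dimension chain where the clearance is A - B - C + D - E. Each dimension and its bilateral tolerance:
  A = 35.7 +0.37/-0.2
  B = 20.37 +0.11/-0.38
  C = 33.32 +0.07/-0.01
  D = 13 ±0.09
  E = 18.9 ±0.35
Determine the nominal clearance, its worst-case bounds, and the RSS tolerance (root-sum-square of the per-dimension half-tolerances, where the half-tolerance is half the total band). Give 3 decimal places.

nominal=-23.890 wc=[-24.710,-22.690] rss=0.523

Stack each dimension's contribution:
  +A: nom +35.700 → Σnom=35.700; wc +0.370/-0.200 → slack +0.370/-0.200; half-tol=0.285, Σhalf²=0.081225
  -B: nom -20.370 → Σnom=15.330; wc +0.380/-0.110 → slack +0.750/-0.310; half-tol=0.245, Σhalf²=0.141250
  -C: nom -33.320 → Σnom=-17.990; wc +0.010/-0.070 → slack +0.760/-0.380; half-tol=0.040, Σhalf²=0.142850
  +D: nom +13.000 → Σnom=-4.990; wc +0.090/-0.090 → slack +0.850/-0.470; half-tol=0.090, Σhalf²=0.150950
  -E: nom -18.900 → Σnom=-23.890; wc +0.350/-0.350 → slack +1.200/-0.820; half-tol=0.350, Σhalf²=0.273450
Nominal = -23.890. Worst-case = [-23.890 - 0.820, -23.890 + 1.200] = [-24.710, -22.690]. RSS = √0.273450 = 0.523.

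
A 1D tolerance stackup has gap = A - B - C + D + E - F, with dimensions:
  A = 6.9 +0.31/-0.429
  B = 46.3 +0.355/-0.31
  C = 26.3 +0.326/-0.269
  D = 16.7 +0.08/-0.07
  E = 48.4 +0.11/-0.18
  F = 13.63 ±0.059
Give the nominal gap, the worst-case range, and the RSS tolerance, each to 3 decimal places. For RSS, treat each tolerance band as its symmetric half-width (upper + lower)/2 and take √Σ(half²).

Stack each dimension's contribution:
  +A: nom +6.900 → Σnom=6.900; wc +0.310/-0.429 → slack +0.310/-0.429; half-tol=0.369, Σhalf²=0.136530
  -B: nom -46.300 → Σnom=-39.400; wc +0.310/-0.355 → slack +0.620/-0.784; half-tol=0.333, Σhalf²=0.247086
  -C: nom -26.300 → Σnom=-65.700; wc +0.269/-0.326 → slack +0.889/-1.110; half-tol=0.297, Σhalf²=0.335593
  +D: nom +16.700 → Σnom=-49.000; wc +0.080/-0.070 → slack +0.969/-1.180; half-tol=0.075, Σhalf²=0.341218
  +E: nom +48.400 → Σnom=-0.600; wc +0.110/-0.180 → slack +1.079/-1.360; half-tol=0.145, Σhalf²=0.362243
  -F: nom -13.630 → Σnom=-14.230; wc +0.059/-0.059 → slack +1.138/-1.419; half-tol=0.059, Σhalf²=0.365724
Nominal = -14.230. Worst-case = [-14.230 - 1.419, -14.230 + 1.138] = [-15.649, -13.092]. RSS = √0.365724 = 0.605.

nominal=-14.230 wc=[-15.649,-13.092] rss=0.605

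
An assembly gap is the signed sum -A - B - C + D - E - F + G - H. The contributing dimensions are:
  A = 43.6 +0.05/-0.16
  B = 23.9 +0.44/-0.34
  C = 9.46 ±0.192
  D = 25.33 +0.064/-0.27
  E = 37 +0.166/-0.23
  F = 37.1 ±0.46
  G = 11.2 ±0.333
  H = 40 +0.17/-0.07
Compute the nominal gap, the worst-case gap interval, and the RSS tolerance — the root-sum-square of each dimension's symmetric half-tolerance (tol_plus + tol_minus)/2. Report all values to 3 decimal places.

Stack each dimension's contribution:
  -A: nom -43.600 → Σnom=-43.600; wc +0.160/-0.050 → slack +0.160/-0.050; half-tol=0.105, Σhalf²=0.011025
  -B: nom -23.900 → Σnom=-67.500; wc +0.340/-0.440 → slack +0.500/-0.490; half-tol=0.390, Σhalf²=0.163125
  -C: nom -9.460 → Σnom=-76.960; wc +0.192/-0.192 → slack +0.692/-0.682; half-tol=0.192, Σhalf²=0.199989
  +D: nom +25.330 → Σnom=-51.630; wc +0.064/-0.270 → slack +0.756/-0.952; half-tol=0.167, Σhalf²=0.227878
  -E: nom -37.000 → Σnom=-88.630; wc +0.230/-0.166 → slack +0.986/-1.118; half-tol=0.198, Σhalf²=0.267082
  -F: nom -37.100 → Σnom=-125.730; wc +0.460/-0.460 → slack +1.446/-1.578; half-tol=0.460, Σhalf²=0.478682
  +G: nom +11.200 → Σnom=-114.530; wc +0.333/-0.333 → slack +1.779/-1.911; half-tol=0.333, Σhalf²=0.589571
  -H: nom -40.000 → Σnom=-154.530; wc +0.070/-0.170 → slack +1.849/-2.081; half-tol=0.120, Σhalf²=0.603971
Nominal = -154.530. Worst-case = [-154.530 - 2.081, -154.530 + 1.849] = [-156.611, -152.681]. RSS = √0.603971 = 0.777.

nominal=-154.530 wc=[-156.611,-152.681] rss=0.777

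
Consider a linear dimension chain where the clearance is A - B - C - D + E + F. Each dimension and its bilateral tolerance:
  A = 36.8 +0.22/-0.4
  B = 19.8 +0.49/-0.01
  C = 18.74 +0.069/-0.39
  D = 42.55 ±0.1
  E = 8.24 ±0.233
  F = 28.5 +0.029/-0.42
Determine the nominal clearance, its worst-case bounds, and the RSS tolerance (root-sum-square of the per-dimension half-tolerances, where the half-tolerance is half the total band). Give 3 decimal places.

nominal=-7.550 wc=[-9.262,-6.568] rss=0.571

Stack each dimension's contribution:
  +A: nom +36.800 → Σnom=36.800; wc +0.220/-0.400 → slack +0.220/-0.400; half-tol=0.310, Σhalf²=0.096100
  -B: nom -19.800 → Σnom=17.000; wc +0.010/-0.490 → slack +0.230/-0.890; half-tol=0.250, Σhalf²=0.158600
  -C: nom -18.740 → Σnom=-1.740; wc +0.390/-0.069 → slack +0.620/-0.959; half-tol=0.230, Σhalf²=0.211270
  -D: nom -42.550 → Σnom=-44.290; wc +0.100/-0.100 → slack +0.720/-1.059; half-tol=0.100, Σhalf²=0.221270
  +E: nom +8.240 → Σnom=-36.050; wc +0.233/-0.233 → slack +0.953/-1.292; half-tol=0.233, Σhalf²=0.275559
  +F: nom +28.500 → Σnom=-7.550; wc +0.029/-0.420 → slack +0.982/-1.712; half-tol=0.225, Σhalf²=0.325960
Nominal = -7.550. Worst-case = [-7.550 - 1.712, -7.550 + 0.982] = [-9.262, -6.568]. RSS = √0.325960 = 0.571.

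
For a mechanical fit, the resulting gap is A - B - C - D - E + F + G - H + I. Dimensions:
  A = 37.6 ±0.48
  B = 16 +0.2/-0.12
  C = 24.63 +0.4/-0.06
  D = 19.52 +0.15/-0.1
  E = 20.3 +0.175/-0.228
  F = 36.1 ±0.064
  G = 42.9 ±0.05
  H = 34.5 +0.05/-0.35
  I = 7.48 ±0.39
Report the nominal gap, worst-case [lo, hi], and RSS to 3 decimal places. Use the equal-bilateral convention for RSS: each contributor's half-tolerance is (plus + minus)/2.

nominal=9.130 wc=[7.171,10.972] rss=0.751

Stack each dimension's contribution:
  +A: nom +37.600 → Σnom=37.600; wc +0.480/-0.480 → slack +0.480/-0.480; half-tol=0.480, Σhalf²=0.230400
  -B: nom -16.000 → Σnom=21.600; wc +0.120/-0.200 → slack +0.600/-0.680; half-tol=0.160, Σhalf²=0.256000
  -C: nom -24.630 → Σnom=-3.030; wc +0.060/-0.400 → slack +0.660/-1.080; half-tol=0.230, Σhalf²=0.308900
  -D: nom -19.520 → Σnom=-22.550; wc +0.100/-0.150 → slack +0.760/-1.230; half-tol=0.125, Σhalf²=0.324525
  -E: nom -20.300 → Σnom=-42.850; wc +0.228/-0.175 → slack +0.988/-1.405; half-tol=0.202, Σhalf²=0.365127
  +F: nom +36.100 → Σnom=-6.750; wc +0.064/-0.064 → slack +1.052/-1.469; half-tol=0.064, Σhalf²=0.369223
  +G: nom +42.900 → Σnom=36.150; wc +0.050/-0.050 → slack +1.102/-1.519; half-tol=0.050, Σhalf²=0.371723
  -H: nom -34.500 → Σnom=1.650; wc +0.350/-0.050 → slack +1.452/-1.569; half-tol=0.200, Σhalf²=0.411723
  +I: nom +7.480 → Σnom=9.130; wc +0.390/-0.390 → slack +1.842/-1.959; half-tol=0.390, Σhalf²=0.563823
Nominal = 9.130. Worst-case = [9.130 - 1.959, 9.130 + 1.842] = [7.171, 10.972]. RSS = √0.563823 = 0.751.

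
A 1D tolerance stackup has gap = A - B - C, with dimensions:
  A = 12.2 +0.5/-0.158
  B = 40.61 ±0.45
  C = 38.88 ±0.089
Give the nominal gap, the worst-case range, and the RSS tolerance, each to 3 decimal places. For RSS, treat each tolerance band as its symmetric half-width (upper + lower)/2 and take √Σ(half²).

Stack each dimension's contribution:
  +A: nom +12.200 → Σnom=12.200; wc +0.500/-0.158 → slack +0.500/-0.158; half-tol=0.329, Σhalf²=0.108241
  -B: nom -40.610 → Σnom=-28.410; wc +0.450/-0.450 → slack +0.950/-0.608; half-tol=0.450, Σhalf²=0.310741
  -C: nom -38.880 → Σnom=-67.290; wc +0.089/-0.089 → slack +1.039/-0.697; half-tol=0.089, Σhalf²=0.318662
Nominal = -67.290. Worst-case = [-67.290 - 0.697, -67.290 + 1.039] = [-67.987, -66.251]. RSS = √0.318662 = 0.565.

nominal=-67.290 wc=[-67.987,-66.251] rss=0.565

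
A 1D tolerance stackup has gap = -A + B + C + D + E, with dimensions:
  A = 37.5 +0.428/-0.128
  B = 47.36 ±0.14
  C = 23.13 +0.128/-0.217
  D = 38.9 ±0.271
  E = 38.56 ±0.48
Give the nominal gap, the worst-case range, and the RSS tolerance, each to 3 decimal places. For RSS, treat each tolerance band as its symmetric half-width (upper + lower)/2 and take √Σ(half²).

Stack each dimension's contribution:
  -A: nom -37.500 → Σnom=-37.500; wc +0.128/-0.428 → slack +0.128/-0.428; half-tol=0.278, Σhalf²=0.077284
  +B: nom +47.360 → Σnom=9.860; wc +0.140/-0.140 → slack +0.268/-0.568; half-tol=0.140, Σhalf²=0.096884
  +C: nom +23.130 → Σnom=32.990; wc +0.128/-0.217 → slack +0.396/-0.785; half-tol=0.172, Σhalf²=0.126640
  +D: nom +38.900 → Σnom=71.890; wc +0.271/-0.271 → slack +0.667/-1.056; half-tol=0.271, Σhalf²=0.200081
  +E: nom +38.560 → Σnom=110.450; wc +0.480/-0.480 → slack +1.147/-1.536; half-tol=0.480, Σhalf²=0.430481
Nominal = 110.450. Worst-case = [110.450 - 1.536, 110.450 + 1.147] = [108.914, 111.597]. RSS = √0.430481 = 0.656.

nominal=110.450 wc=[108.914,111.597] rss=0.656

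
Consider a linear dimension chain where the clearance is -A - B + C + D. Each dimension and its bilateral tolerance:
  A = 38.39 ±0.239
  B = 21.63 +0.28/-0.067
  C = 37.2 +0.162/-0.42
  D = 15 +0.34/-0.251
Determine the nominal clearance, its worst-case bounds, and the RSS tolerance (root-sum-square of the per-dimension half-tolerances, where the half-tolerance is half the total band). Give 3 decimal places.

nominal=-7.820 wc=[-9.010,-7.012] rss=0.509

Stack each dimension's contribution:
  -A: nom -38.390 → Σnom=-38.390; wc +0.239/-0.239 → slack +0.239/-0.239; half-tol=0.239, Σhalf²=0.057121
  -B: nom -21.630 → Σnom=-60.020; wc +0.067/-0.280 → slack +0.306/-0.519; half-tol=0.174, Σhalf²=0.087223
  +C: nom +37.200 → Σnom=-22.820; wc +0.162/-0.420 → slack +0.468/-0.939; half-tol=0.291, Σhalf²=0.171904
  +D: nom +15.000 → Σnom=-7.820; wc +0.340/-0.251 → slack +0.808/-1.190; half-tol=0.295, Σhalf²=0.259224
Nominal = -7.820. Worst-case = [-7.820 - 1.190, -7.820 + 0.808] = [-9.010, -7.012]. RSS = √0.259224 = 0.509.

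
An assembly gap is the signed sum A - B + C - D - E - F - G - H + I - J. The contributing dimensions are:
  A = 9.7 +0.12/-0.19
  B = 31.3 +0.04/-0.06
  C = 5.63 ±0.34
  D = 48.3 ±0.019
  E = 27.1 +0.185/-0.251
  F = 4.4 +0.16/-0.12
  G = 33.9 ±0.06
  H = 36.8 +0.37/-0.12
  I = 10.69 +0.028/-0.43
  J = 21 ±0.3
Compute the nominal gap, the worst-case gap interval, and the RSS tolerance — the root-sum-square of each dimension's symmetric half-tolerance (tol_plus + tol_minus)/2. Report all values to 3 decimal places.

nominal=-176.780 wc=[-178.874,-175.362] rss=0.645

Stack each dimension's contribution:
  +A: nom +9.700 → Σnom=9.700; wc +0.120/-0.190 → slack +0.120/-0.190; half-tol=0.155, Σhalf²=0.024025
  -B: nom -31.300 → Σnom=-21.600; wc +0.060/-0.040 → slack +0.180/-0.230; half-tol=0.050, Σhalf²=0.026525
  +C: nom +5.630 → Σnom=-15.970; wc +0.340/-0.340 → slack +0.520/-0.570; half-tol=0.340, Σhalf²=0.142125
  -D: nom -48.300 → Σnom=-64.270; wc +0.019/-0.019 → slack +0.539/-0.589; half-tol=0.019, Σhalf²=0.142486
  -E: nom -27.100 → Σnom=-91.370; wc +0.251/-0.185 → slack +0.790/-0.774; half-tol=0.218, Σhalf²=0.190010
  -F: nom -4.400 → Σnom=-95.770; wc +0.120/-0.160 → slack +0.910/-0.934; half-tol=0.140, Σhalf²=0.209610
  -G: nom -33.900 → Σnom=-129.670; wc +0.060/-0.060 → slack +0.970/-0.994; half-tol=0.060, Σhalf²=0.213210
  -H: nom -36.800 → Σnom=-166.470; wc +0.120/-0.370 → slack +1.090/-1.364; half-tol=0.245, Σhalf²=0.273235
  +I: nom +10.690 → Σnom=-155.780; wc +0.028/-0.430 → slack +1.118/-1.794; half-tol=0.229, Σhalf²=0.325676
  -J: nom -21.000 → Σnom=-176.780; wc +0.300/-0.300 → slack +1.418/-2.094; half-tol=0.300, Σhalf²=0.415676
Nominal = -176.780. Worst-case = [-176.780 - 2.094, -176.780 + 1.418] = [-178.874, -175.362]. RSS = √0.415676 = 0.645.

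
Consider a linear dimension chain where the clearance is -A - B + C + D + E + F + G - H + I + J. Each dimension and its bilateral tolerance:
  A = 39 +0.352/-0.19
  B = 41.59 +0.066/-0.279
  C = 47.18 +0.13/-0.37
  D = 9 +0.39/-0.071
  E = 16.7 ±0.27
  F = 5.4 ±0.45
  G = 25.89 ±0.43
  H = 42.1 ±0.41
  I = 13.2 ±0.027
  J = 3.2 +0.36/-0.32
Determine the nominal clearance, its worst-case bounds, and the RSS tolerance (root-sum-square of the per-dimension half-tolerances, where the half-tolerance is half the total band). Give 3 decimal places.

Stack each dimension's contribution:
  -A: nom -39.000 → Σnom=-39.000; wc +0.190/-0.352 → slack +0.190/-0.352; half-tol=0.271, Σhalf²=0.073441
  -B: nom -41.590 → Σnom=-80.590; wc +0.279/-0.066 → slack +0.469/-0.418; half-tol=0.173, Σhalf²=0.103197
  +C: nom +47.180 → Σnom=-33.410; wc +0.130/-0.370 → slack +0.599/-0.788; half-tol=0.250, Σhalf²=0.165697
  +D: nom +9.000 → Σnom=-24.410; wc +0.390/-0.071 → slack +0.989/-0.859; half-tol=0.231, Σhalf²=0.218828
  +E: nom +16.700 → Σnom=-7.710; wc +0.270/-0.270 → slack +1.259/-1.129; half-tol=0.270, Σhalf²=0.291728
  +F: nom +5.400 → Σnom=-2.310; wc +0.450/-0.450 → slack +1.709/-1.579; half-tol=0.450, Σhalf²=0.494228
  +G: nom +25.890 → Σnom=23.580; wc +0.430/-0.430 → slack +2.139/-2.009; half-tol=0.430, Σhalf²=0.679127
  -H: nom -42.100 → Σnom=-18.520; wc +0.410/-0.410 → slack +2.549/-2.419; half-tol=0.410, Σhalf²=0.847228
  +I: nom +13.200 → Σnom=-5.320; wc +0.027/-0.027 → slack +2.576/-2.446; half-tol=0.027, Σhalf²=0.847957
  +J: nom +3.200 → Σnom=-2.120; wc +0.360/-0.320 → slack +2.936/-2.766; half-tol=0.340, Σhalf²=0.963556
Nominal = -2.120. Worst-case = [-2.120 - 2.766, -2.120 + 2.936] = [-4.886, 0.816]. RSS = √0.963556 = 0.982.

nominal=-2.120 wc=[-4.886,0.816] rss=0.982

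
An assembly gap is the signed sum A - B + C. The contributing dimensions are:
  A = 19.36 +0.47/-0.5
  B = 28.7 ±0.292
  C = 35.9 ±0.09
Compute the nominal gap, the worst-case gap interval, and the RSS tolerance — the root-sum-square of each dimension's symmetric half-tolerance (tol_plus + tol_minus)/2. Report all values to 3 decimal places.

Stack each dimension's contribution:
  +A: nom +19.360 → Σnom=19.360; wc +0.470/-0.500 → slack +0.470/-0.500; half-tol=0.485, Σhalf²=0.235225
  -B: nom -28.700 → Σnom=-9.340; wc +0.292/-0.292 → slack +0.762/-0.792; half-tol=0.292, Σhalf²=0.320489
  +C: nom +35.900 → Σnom=26.560; wc +0.090/-0.090 → slack +0.852/-0.882; half-tol=0.090, Σhalf²=0.328589
Nominal = 26.560. Worst-case = [26.560 - 0.882, 26.560 + 0.852] = [25.678, 27.412]. RSS = √0.328589 = 0.573.

nominal=26.560 wc=[25.678,27.412] rss=0.573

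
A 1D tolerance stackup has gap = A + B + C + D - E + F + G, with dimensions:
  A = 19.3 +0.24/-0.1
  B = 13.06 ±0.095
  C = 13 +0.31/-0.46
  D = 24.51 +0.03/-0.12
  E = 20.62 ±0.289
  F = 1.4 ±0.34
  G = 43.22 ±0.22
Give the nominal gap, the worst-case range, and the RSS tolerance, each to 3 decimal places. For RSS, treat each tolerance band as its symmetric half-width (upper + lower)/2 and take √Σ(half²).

Stack each dimension's contribution:
  +A: nom +19.300 → Σnom=19.300; wc +0.240/-0.100 → slack +0.240/-0.100; half-tol=0.170, Σhalf²=0.028900
  +B: nom +13.060 → Σnom=32.360; wc +0.095/-0.095 → slack +0.335/-0.195; half-tol=0.095, Σhalf²=0.037925
  +C: nom +13.000 → Σnom=45.360; wc +0.310/-0.460 → slack +0.645/-0.655; half-tol=0.385, Σhalf²=0.186150
  +D: nom +24.510 → Σnom=69.870; wc +0.030/-0.120 → slack +0.675/-0.775; half-tol=0.075, Σhalf²=0.191775
  -E: nom -20.620 → Σnom=49.250; wc +0.289/-0.289 → slack +0.964/-1.064; half-tol=0.289, Σhalf²=0.275296
  +F: nom +1.400 → Σnom=50.650; wc +0.340/-0.340 → slack +1.304/-1.404; half-tol=0.340, Σhalf²=0.390896
  +G: nom +43.220 → Σnom=93.870; wc +0.220/-0.220 → slack +1.524/-1.624; half-tol=0.220, Σhalf²=0.439296
Nominal = 93.870. Worst-case = [93.870 - 1.624, 93.870 + 1.524] = [92.246, 95.394]. RSS = √0.439296 = 0.663.

nominal=93.870 wc=[92.246,95.394] rss=0.663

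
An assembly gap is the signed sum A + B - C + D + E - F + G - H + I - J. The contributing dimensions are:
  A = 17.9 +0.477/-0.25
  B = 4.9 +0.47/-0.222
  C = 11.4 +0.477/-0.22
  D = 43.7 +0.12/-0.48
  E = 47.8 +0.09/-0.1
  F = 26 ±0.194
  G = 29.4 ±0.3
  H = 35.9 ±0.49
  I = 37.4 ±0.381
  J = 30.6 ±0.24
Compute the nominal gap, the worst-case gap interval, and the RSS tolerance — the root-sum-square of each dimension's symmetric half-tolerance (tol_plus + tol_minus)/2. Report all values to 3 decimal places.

Stack each dimension's contribution:
  +A: nom +17.900 → Σnom=17.900; wc +0.477/-0.250 → slack +0.477/-0.250; half-tol=0.363, Σhalf²=0.132132
  +B: nom +4.900 → Σnom=22.800; wc +0.470/-0.222 → slack +0.947/-0.472; half-tol=0.346, Σhalf²=0.251848
  -C: nom -11.400 → Σnom=11.400; wc +0.220/-0.477 → slack +1.167/-0.949; half-tol=0.348, Σhalf²=0.373300
  +D: nom +43.700 → Σnom=55.100; wc +0.120/-0.480 → slack +1.287/-1.429; half-tol=0.300, Σhalf²=0.463301
  +E: nom +47.800 → Σnom=102.900; wc +0.090/-0.100 → slack +1.377/-1.529; half-tol=0.095, Σhalf²=0.472326
  -F: nom -26.000 → Σnom=76.900; wc +0.194/-0.194 → slack +1.571/-1.723; half-tol=0.194, Σhalf²=0.509961
  +G: nom +29.400 → Σnom=106.300; wc +0.300/-0.300 → slack +1.871/-2.023; half-tol=0.300, Σhalf²=0.599961
  -H: nom -35.900 → Σnom=70.400; wc +0.490/-0.490 → slack +2.361/-2.513; half-tol=0.490, Σhalf²=0.840061
  +I: nom +37.400 → Σnom=107.800; wc +0.381/-0.381 → slack +2.742/-2.894; half-tol=0.381, Σhalf²=0.985222
  -J: nom -30.600 → Σnom=77.200; wc +0.240/-0.240 → slack +2.982/-3.134; half-tol=0.240, Σhalf²=1.042822
Nominal = 77.200. Worst-case = [77.200 - 3.134, 77.200 + 2.982] = [74.066, 80.182]. RSS = √1.042822 = 1.021.

nominal=77.200 wc=[74.066,80.182] rss=1.021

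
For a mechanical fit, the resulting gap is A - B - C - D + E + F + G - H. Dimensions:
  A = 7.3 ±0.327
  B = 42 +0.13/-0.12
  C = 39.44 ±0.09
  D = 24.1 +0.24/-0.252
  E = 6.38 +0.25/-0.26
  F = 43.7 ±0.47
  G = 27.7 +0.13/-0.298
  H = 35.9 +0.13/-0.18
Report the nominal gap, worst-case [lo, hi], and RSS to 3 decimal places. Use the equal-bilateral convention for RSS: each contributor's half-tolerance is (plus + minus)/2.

Stack each dimension's contribution:
  +A: nom +7.300 → Σnom=7.300; wc +0.327/-0.327 → slack +0.327/-0.327; half-tol=0.327, Σhalf²=0.106929
  -B: nom -42.000 → Σnom=-34.700; wc +0.120/-0.130 → slack +0.447/-0.457; half-tol=0.125, Σhalf²=0.122554
  -C: nom -39.440 → Σnom=-74.140; wc +0.090/-0.090 → slack +0.537/-0.547; half-tol=0.090, Σhalf²=0.130654
  -D: nom -24.100 → Σnom=-98.240; wc +0.252/-0.240 → slack +0.789/-0.787; half-tol=0.246, Σhalf²=0.191170
  +E: nom +6.380 → Σnom=-91.860; wc +0.250/-0.260 → slack +1.039/-1.047; half-tol=0.255, Σhalf²=0.256195
  +F: nom +43.700 → Σnom=-48.160; wc +0.470/-0.470 → slack +1.509/-1.517; half-tol=0.470, Σhalf²=0.477095
  +G: nom +27.700 → Σnom=-20.460; wc +0.130/-0.298 → slack +1.639/-1.815; half-tol=0.214, Σhalf²=0.522891
  -H: nom -35.900 → Σnom=-56.360; wc +0.180/-0.130 → slack +1.819/-1.945; half-tol=0.155, Σhalf²=0.546916
Nominal = -56.360. Worst-case = [-56.360 - 1.945, -56.360 + 1.819] = [-58.305, -54.541]. RSS = √0.546916 = 0.740.

nominal=-56.360 wc=[-58.305,-54.541] rss=0.740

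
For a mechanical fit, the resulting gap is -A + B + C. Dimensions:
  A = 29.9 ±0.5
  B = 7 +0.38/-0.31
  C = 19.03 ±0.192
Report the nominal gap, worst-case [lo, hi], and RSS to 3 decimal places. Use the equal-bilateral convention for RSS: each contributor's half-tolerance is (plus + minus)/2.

Stack each dimension's contribution:
  -A: nom -29.900 → Σnom=-29.900; wc +0.500/-0.500 → slack +0.500/-0.500; half-tol=0.500, Σhalf²=0.250000
  +B: nom +7.000 → Σnom=-22.900; wc +0.380/-0.310 → slack +0.880/-0.810; half-tol=0.345, Σhalf²=0.369025
  +C: nom +19.030 → Σnom=-3.870; wc +0.192/-0.192 → slack +1.072/-1.002; half-tol=0.192, Σhalf²=0.405889
Nominal = -3.870. Worst-case = [-3.870 - 1.002, -3.870 + 1.072] = [-4.872, -2.798]. RSS = √0.405889 = 0.637.

nominal=-3.870 wc=[-4.872,-2.798] rss=0.637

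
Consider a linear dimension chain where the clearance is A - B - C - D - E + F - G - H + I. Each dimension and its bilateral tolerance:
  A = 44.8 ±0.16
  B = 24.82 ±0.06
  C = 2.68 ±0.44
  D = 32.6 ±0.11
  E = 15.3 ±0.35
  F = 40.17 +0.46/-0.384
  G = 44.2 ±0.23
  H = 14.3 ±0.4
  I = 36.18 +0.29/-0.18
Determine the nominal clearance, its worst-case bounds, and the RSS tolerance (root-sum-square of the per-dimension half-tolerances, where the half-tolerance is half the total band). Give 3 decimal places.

Stack each dimension's contribution:
  +A: nom +44.800 → Σnom=44.800; wc +0.160/-0.160 → slack +0.160/-0.160; half-tol=0.160, Σhalf²=0.025600
  -B: nom -24.820 → Σnom=19.980; wc +0.060/-0.060 → slack +0.220/-0.220; half-tol=0.060, Σhalf²=0.029200
  -C: nom -2.680 → Σnom=17.300; wc +0.440/-0.440 → slack +0.660/-0.660; half-tol=0.440, Σhalf²=0.222800
  -D: nom -32.600 → Σnom=-15.300; wc +0.110/-0.110 → slack +0.770/-0.770; half-tol=0.110, Σhalf²=0.234900
  -E: nom -15.300 → Σnom=-30.600; wc +0.350/-0.350 → slack +1.120/-1.120; half-tol=0.350, Σhalf²=0.357400
  +F: nom +40.170 → Σnom=9.570; wc +0.460/-0.384 → slack +1.580/-1.504; half-tol=0.422, Σhalf²=0.535484
  -G: nom -44.200 → Σnom=-34.630; wc +0.230/-0.230 → slack +1.810/-1.734; half-tol=0.230, Σhalf²=0.588384
  -H: nom -14.300 → Σnom=-48.930; wc +0.400/-0.400 → slack +2.210/-2.134; half-tol=0.400, Σhalf²=0.748384
  +I: nom +36.180 → Σnom=-12.750; wc +0.290/-0.180 → slack +2.500/-2.314; half-tol=0.235, Σhalf²=0.803609
Nominal = -12.750. Worst-case = [-12.750 - 2.314, -12.750 + 2.500] = [-15.064, -10.250]. RSS = √0.803609 = 0.896.

nominal=-12.750 wc=[-15.064,-10.250] rss=0.896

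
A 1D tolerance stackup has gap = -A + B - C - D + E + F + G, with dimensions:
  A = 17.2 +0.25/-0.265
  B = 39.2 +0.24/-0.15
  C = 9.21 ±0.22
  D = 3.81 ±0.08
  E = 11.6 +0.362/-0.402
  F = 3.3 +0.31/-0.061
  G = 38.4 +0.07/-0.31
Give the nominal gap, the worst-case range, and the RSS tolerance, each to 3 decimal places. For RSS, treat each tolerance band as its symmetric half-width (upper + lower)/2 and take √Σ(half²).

nominal=62.280 wc=[60.807,63.827] rss=0.613

Stack each dimension's contribution:
  -A: nom -17.200 → Σnom=-17.200; wc +0.265/-0.250 → slack +0.265/-0.250; half-tol=0.258, Σhalf²=0.066306
  +B: nom +39.200 → Σnom=22.000; wc +0.240/-0.150 → slack +0.505/-0.400; half-tol=0.195, Σhalf²=0.104331
  -C: nom -9.210 → Σnom=12.790; wc +0.220/-0.220 → slack +0.725/-0.620; half-tol=0.220, Σhalf²=0.152731
  -D: nom -3.810 → Σnom=8.980; wc +0.080/-0.080 → slack +0.805/-0.700; half-tol=0.080, Σhalf²=0.159131
  +E: nom +11.600 → Σnom=20.580; wc +0.362/-0.402 → slack +1.167/-1.102; half-tol=0.382, Σhalf²=0.305055
  +F: nom +3.300 → Σnom=23.880; wc +0.310/-0.061 → slack +1.477/-1.163; half-tol=0.185, Σhalf²=0.339465
  +G: nom +38.400 → Σnom=62.280; wc +0.070/-0.310 → slack +1.547/-1.473; half-tol=0.190, Σhalf²=0.375565
Nominal = 62.280. Worst-case = [62.280 - 1.473, 62.280 + 1.547] = [60.807, 63.827]. RSS = √0.375565 = 0.613.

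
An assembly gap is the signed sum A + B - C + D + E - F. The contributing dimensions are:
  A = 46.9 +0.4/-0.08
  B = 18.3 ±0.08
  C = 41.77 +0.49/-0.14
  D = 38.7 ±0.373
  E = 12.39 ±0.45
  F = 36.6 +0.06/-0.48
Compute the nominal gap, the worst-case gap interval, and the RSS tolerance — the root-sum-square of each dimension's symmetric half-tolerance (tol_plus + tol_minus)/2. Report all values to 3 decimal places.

nominal=37.920 wc=[36.387,39.843] rss=0.760

Stack each dimension's contribution:
  +A: nom +46.900 → Σnom=46.900; wc +0.400/-0.080 → slack +0.400/-0.080; half-tol=0.240, Σhalf²=0.057600
  +B: nom +18.300 → Σnom=65.200; wc +0.080/-0.080 → slack +0.480/-0.160; half-tol=0.080, Σhalf²=0.064000
  -C: nom -41.770 → Σnom=23.430; wc +0.140/-0.490 → slack +0.620/-0.650; half-tol=0.315, Σhalf²=0.163225
  +D: nom +38.700 → Σnom=62.130; wc +0.373/-0.373 → slack +0.993/-1.023; half-tol=0.373, Σhalf²=0.302354
  +E: nom +12.390 → Σnom=74.520; wc +0.450/-0.450 → slack +1.443/-1.473; half-tol=0.450, Σhalf²=0.504854
  -F: nom -36.600 → Σnom=37.920; wc +0.480/-0.060 → slack +1.923/-1.533; half-tol=0.270, Σhalf²=0.577754
Nominal = 37.920. Worst-case = [37.920 - 1.533, 37.920 + 1.923] = [36.387, 39.843]. RSS = √0.577754 = 0.760.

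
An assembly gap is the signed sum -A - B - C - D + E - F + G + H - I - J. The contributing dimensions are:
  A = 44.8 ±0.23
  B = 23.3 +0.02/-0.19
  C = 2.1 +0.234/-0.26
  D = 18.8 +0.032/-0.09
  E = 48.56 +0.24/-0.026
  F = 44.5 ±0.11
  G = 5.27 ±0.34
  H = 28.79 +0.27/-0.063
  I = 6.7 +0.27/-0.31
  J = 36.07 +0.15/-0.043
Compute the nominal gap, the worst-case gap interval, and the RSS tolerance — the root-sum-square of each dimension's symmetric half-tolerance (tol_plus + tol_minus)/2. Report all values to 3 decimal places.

Stack each dimension's contribution:
  -A: nom -44.800 → Σnom=-44.800; wc +0.230/-0.230 → slack +0.230/-0.230; half-tol=0.230, Σhalf²=0.052900
  -B: nom -23.300 → Σnom=-68.100; wc +0.190/-0.020 → slack +0.420/-0.250; half-tol=0.105, Σhalf²=0.063925
  -C: nom -2.100 → Σnom=-70.200; wc +0.260/-0.234 → slack +0.680/-0.484; half-tol=0.247, Σhalf²=0.124934
  -D: nom -18.800 → Σnom=-89.000; wc +0.090/-0.032 → slack +0.770/-0.516; half-tol=0.061, Σhalf²=0.128655
  +E: nom +48.560 → Σnom=-40.440; wc +0.240/-0.026 → slack +1.010/-0.542; half-tol=0.133, Σhalf²=0.146344
  -F: nom -44.500 → Σnom=-84.940; wc +0.110/-0.110 → slack +1.120/-0.652; half-tol=0.110, Σhalf²=0.158444
  +G: nom +5.270 → Σnom=-79.670; wc +0.340/-0.340 → slack +1.460/-0.992; half-tol=0.340, Σhalf²=0.274044
  +H: nom +28.790 → Σnom=-50.880; wc +0.270/-0.063 → slack +1.730/-1.055; half-tol=0.167, Σhalf²=0.301766
  -I: nom -6.700 → Σnom=-57.580; wc +0.310/-0.270 → slack +2.040/-1.325; half-tol=0.290, Σhalf²=0.385866
  -J: nom -36.070 → Σnom=-93.650; wc +0.043/-0.150 → slack +2.083/-1.475; half-tol=0.097, Σhalf²=0.395179
Nominal = -93.650. Worst-case = [-93.650 - 1.475, -93.650 + 2.083] = [-95.125, -91.567]. RSS = √0.395179 = 0.629.

nominal=-93.650 wc=[-95.125,-91.567] rss=0.629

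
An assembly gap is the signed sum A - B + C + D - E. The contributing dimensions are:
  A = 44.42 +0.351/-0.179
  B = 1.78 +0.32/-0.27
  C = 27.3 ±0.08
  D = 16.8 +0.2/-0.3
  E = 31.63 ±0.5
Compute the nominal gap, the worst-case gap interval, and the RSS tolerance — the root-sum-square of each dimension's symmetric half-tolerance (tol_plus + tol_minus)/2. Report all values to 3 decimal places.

Stack each dimension's contribution:
  +A: nom +44.420 → Σnom=44.420; wc +0.351/-0.179 → slack +0.351/-0.179; half-tol=0.265, Σhalf²=0.070225
  -B: nom -1.780 → Σnom=42.640; wc +0.270/-0.320 → slack +0.621/-0.499; half-tol=0.295, Σhalf²=0.157250
  +C: nom +27.300 → Σnom=69.940; wc +0.080/-0.080 → slack +0.701/-0.579; half-tol=0.080, Σhalf²=0.163650
  +D: nom +16.800 → Σnom=86.740; wc +0.200/-0.300 → slack +0.901/-0.879; half-tol=0.250, Σhalf²=0.226150
  -E: nom -31.630 → Σnom=55.110; wc +0.500/-0.500 → slack +1.401/-1.379; half-tol=0.500, Σhalf²=0.476150
Nominal = 55.110. Worst-case = [55.110 - 1.379, 55.110 + 1.401] = [53.731, 56.511]. RSS = √0.476150 = 0.690.

nominal=55.110 wc=[53.731,56.511] rss=0.690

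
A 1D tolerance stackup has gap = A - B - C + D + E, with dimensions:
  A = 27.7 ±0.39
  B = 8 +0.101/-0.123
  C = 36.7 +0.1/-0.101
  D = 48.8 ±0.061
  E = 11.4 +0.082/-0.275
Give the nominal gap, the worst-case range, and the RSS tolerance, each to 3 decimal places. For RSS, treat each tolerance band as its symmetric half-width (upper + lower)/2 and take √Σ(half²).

Stack each dimension's contribution:
  +A: nom +27.700 → Σnom=27.700; wc +0.390/-0.390 → slack +0.390/-0.390; half-tol=0.390, Σhalf²=0.152100
  -B: nom -8.000 → Σnom=19.700; wc +0.123/-0.101 → slack +0.513/-0.491; half-tol=0.112, Σhalf²=0.164644
  -C: nom -36.700 → Σnom=-17.000; wc +0.101/-0.100 → slack +0.614/-0.591; half-tol=0.101, Σhalf²=0.174744
  +D: nom +48.800 → Σnom=31.800; wc +0.061/-0.061 → slack +0.675/-0.652; half-tol=0.061, Σhalf²=0.178465
  +E: nom +11.400 → Σnom=43.200; wc +0.082/-0.275 → slack +0.757/-0.927; half-tol=0.179, Σhalf²=0.210328
Nominal = 43.200. Worst-case = [43.200 - 0.927, 43.200 + 0.757] = [42.273, 43.957]. RSS = √0.210328 = 0.459.

nominal=43.200 wc=[42.273,43.957] rss=0.459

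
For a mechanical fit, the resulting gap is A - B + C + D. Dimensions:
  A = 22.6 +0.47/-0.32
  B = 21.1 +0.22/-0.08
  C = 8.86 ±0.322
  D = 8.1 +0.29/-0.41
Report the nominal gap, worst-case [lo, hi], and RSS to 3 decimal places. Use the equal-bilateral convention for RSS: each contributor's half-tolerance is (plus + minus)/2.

Stack each dimension's contribution:
  +A: nom +22.600 → Σnom=22.600; wc +0.470/-0.320 → slack +0.470/-0.320; half-tol=0.395, Σhalf²=0.156025
  -B: nom -21.100 → Σnom=1.500; wc +0.080/-0.220 → slack +0.550/-0.540; half-tol=0.150, Σhalf²=0.178525
  +C: nom +8.860 → Σnom=10.360; wc +0.322/-0.322 → slack +0.872/-0.862; half-tol=0.322, Σhalf²=0.282209
  +D: nom +8.100 → Σnom=18.460; wc +0.290/-0.410 → slack +1.162/-1.272; half-tol=0.350, Σhalf²=0.404709
Nominal = 18.460. Worst-case = [18.460 - 1.272, 18.460 + 1.162] = [17.188, 19.622]. RSS = √0.404709 = 0.636.

nominal=18.460 wc=[17.188,19.622] rss=0.636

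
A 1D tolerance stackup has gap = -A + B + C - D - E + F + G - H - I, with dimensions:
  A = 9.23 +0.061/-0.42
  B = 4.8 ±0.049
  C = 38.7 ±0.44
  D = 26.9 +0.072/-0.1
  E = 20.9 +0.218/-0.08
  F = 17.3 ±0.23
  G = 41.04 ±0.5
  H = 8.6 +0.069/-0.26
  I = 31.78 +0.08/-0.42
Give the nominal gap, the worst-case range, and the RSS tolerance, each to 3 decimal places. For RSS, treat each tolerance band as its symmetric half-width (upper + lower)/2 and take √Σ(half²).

Stack each dimension's contribution:
  -A: nom -9.230 → Σnom=-9.230; wc +0.420/-0.061 → slack +0.420/-0.061; half-tol=0.240, Σhalf²=0.057840
  +B: nom +4.800 → Σnom=-4.430; wc +0.049/-0.049 → slack +0.469/-0.110; half-tol=0.049, Σhalf²=0.060241
  +C: nom +38.700 → Σnom=34.270; wc +0.440/-0.440 → slack +0.909/-0.550; half-tol=0.440, Σhalf²=0.253841
  -D: nom -26.900 → Σnom=7.370; wc +0.100/-0.072 → slack +1.009/-0.622; half-tol=0.086, Σhalf²=0.261237
  -E: nom -20.900 → Σnom=-13.530; wc +0.080/-0.218 → slack +1.089/-0.840; half-tol=0.149, Σhalf²=0.283438
  +F: nom +17.300 → Σnom=3.770; wc +0.230/-0.230 → slack +1.319/-1.070; half-tol=0.230, Σhalf²=0.336338
  +G: nom +41.040 → Σnom=44.810; wc +0.500/-0.500 → slack +1.819/-1.570; half-tol=0.500, Σhalf²=0.586338
  -H: nom -8.600 → Σnom=36.210; wc +0.260/-0.069 → slack +2.079/-1.639; half-tol=0.165, Σhalf²=0.613399
  -I: nom -31.780 → Σnom=4.430; wc +0.420/-0.080 → slack +2.499/-1.719; half-tol=0.250, Σhalf²=0.675899
Nominal = 4.430. Worst-case = [4.430 - 1.719, 4.430 + 2.499] = [2.711, 6.929]. RSS = √0.675899 = 0.822.

nominal=4.430 wc=[2.711,6.929] rss=0.822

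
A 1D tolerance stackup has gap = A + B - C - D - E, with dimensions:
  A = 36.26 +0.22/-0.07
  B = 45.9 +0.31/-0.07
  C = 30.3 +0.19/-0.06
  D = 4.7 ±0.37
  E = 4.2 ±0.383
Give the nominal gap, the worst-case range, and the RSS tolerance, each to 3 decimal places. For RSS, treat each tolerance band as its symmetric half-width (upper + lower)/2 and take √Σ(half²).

Stack each dimension's contribution:
  +A: nom +36.260 → Σnom=36.260; wc +0.220/-0.070 → slack +0.220/-0.070; half-tol=0.145, Σhalf²=0.021025
  +B: nom +45.900 → Σnom=82.160; wc +0.310/-0.070 → slack +0.530/-0.140; half-tol=0.190, Σhalf²=0.057125
  -C: nom -30.300 → Σnom=51.860; wc +0.060/-0.190 → slack +0.590/-0.330; half-tol=0.125, Σhalf²=0.072750
  -D: nom -4.700 → Σnom=47.160; wc +0.370/-0.370 → slack +0.960/-0.700; half-tol=0.370, Σhalf²=0.209650
  -E: nom -4.200 → Σnom=42.960; wc +0.383/-0.383 → slack +1.343/-1.083; half-tol=0.383, Σhalf²=0.356339
Nominal = 42.960. Worst-case = [42.960 - 1.083, 42.960 + 1.343] = [41.877, 44.303]. RSS = √0.356339 = 0.597.

nominal=42.960 wc=[41.877,44.303] rss=0.597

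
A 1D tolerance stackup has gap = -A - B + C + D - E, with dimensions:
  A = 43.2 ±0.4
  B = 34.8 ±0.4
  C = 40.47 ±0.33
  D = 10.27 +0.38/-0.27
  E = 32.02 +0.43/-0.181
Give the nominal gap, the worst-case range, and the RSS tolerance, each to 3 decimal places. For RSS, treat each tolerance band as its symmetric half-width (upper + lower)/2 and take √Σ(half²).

Stack each dimension's contribution:
  -A: nom -43.200 → Σnom=-43.200; wc +0.400/-0.400 → slack +0.400/-0.400; half-tol=0.400, Σhalf²=0.160000
  -B: nom -34.800 → Σnom=-78.000; wc +0.400/-0.400 → slack +0.800/-0.800; half-tol=0.400, Σhalf²=0.320000
  +C: nom +40.470 → Σnom=-37.530; wc +0.330/-0.330 → slack +1.130/-1.130; half-tol=0.330, Σhalf²=0.428900
  +D: nom +10.270 → Σnom=-27.260; wc +0.380/-0.270 → slack +1.510/-1.400; half-tol=0.325, Σhalf²=0.534525
  -E: nom -32.020 → Σnom=-59.280; wc +0.181/-0.430 → slack +1.691/-1.830; half-tol=0.305, Σhalf²=0.627855
Nominal = -59.280. Worst-case = [-59.280 - 1.830, -59.280 + 1.691] = [-61.110, -57.589]. RSS = √0.627855 = 0.792.

nominal=-59.280 wc=[-61.110,-57.589] rss=0.792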